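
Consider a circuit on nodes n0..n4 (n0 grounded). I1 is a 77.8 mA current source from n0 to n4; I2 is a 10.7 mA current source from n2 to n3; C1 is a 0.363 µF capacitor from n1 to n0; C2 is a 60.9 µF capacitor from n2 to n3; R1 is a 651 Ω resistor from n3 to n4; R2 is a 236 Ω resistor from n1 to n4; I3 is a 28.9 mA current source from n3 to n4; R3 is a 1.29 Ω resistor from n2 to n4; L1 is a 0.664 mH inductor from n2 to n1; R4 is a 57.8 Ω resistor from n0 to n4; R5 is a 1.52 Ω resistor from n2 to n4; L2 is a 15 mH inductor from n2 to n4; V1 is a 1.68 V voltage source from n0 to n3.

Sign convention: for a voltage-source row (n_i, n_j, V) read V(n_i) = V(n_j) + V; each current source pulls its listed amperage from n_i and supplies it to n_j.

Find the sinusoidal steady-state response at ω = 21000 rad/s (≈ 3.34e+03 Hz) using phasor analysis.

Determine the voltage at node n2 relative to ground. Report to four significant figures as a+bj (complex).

MNA unknowns: 4 node voltages V₁..V_4 plus 1 source current (V1)
I1: z[0]−=0.0778, z[4]+=0.0778
I2: z[2]−=0.0107, z[3]+=0.0107
C1: Y=0.000+0.007623j on G[1,0]
C2: Y=0.000+1.279j on G[2,3]
R1: Y=0.001536+0.000j on G[3,4]
R2: Y=0.004237+0.000j on G[1,4]
I3: z[3]−=0.0289, z[4]+=0.0289
R3: Y=0.7752+0.000j on G[2,4]
L1: Y=0.000-0.07172j on G[2,1]
R4: Y=0.01730+0.000j on G[0,4]
R5: Y=0.6579+0.000j on G[2,4]
L2: Y=0.000-0.003175j on G[2,4]
V1: row V0−V3=1.68, i_V1 at 0,3
solve → V1=-1.865-0.08791j, V2=-1.667-0.09572j, V3=-1.680+0.000j, V4=-1.575-0.09426j
aux → i_V1=-0.1044-0.01585j

-1.667-0.09572j V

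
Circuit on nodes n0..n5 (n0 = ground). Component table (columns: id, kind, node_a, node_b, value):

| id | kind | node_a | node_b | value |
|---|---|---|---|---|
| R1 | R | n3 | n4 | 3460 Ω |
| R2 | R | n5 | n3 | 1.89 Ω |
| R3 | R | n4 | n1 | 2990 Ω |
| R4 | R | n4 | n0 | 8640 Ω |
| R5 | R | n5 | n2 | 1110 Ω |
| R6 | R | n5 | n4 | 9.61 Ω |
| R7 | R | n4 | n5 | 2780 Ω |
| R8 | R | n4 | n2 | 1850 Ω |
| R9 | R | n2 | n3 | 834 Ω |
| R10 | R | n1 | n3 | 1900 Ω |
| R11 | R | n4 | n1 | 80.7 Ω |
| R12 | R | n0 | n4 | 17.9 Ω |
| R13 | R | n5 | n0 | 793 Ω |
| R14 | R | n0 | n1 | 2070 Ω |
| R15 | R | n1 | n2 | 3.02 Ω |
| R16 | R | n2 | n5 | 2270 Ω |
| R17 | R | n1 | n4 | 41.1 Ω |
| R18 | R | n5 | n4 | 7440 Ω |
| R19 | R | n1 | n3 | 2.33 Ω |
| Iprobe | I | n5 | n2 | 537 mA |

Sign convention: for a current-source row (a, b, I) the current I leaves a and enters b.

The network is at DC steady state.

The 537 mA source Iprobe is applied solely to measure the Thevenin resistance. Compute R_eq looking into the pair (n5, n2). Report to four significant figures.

Apply KCL at each of the 5 non-ground nodes and solve the resulting linear system.
Node n1: branches {R3, R10, R11, R14, R15, R17, R19} → V_1 = 1.462
Node n2: branches {R5, R8, R9, R15, R16, Iprobe} → V_2 = 3.055
Node n3: branches {R1, R2, R9, R10, R19} → V_3 = 0.3627
Node n4: branches {R1, R3, R4, R6, R7, R8, R11, R12, R17, R18} → V_4 = -0.0005423
Node n5: branches {R2, R5, R6, R7, R13, R16, R18, Iprobe} → V_5 = -0.5360

R_eq = 6.686 Ω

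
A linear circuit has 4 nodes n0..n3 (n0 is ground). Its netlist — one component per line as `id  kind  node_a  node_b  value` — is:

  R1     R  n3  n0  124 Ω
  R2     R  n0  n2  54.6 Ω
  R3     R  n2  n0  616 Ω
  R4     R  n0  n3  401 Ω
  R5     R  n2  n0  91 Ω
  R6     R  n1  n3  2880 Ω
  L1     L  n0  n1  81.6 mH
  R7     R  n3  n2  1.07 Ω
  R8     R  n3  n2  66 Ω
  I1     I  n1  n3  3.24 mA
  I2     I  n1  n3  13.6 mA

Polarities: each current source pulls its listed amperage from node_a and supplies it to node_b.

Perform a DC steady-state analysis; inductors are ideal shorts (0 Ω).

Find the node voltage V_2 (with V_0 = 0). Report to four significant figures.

MNA unknowns: 3 node voltages V₁..V_3 plus 1 source current (L1)
R1: Y=0.008065 on G[3,0]
R2: Y=0.01832 on G[0,2]
R3: Y=0.001623 on G[2,0]
R4: Y=0.002494 on G[0,3]
R5: Y=0.01099 on G[2,0]
R6: Y=0.0003472 on G[1,3]
L1: row V0−V1=0, i_L1 at 0,1
R7: Y=0.9346 on G[3,2]
R8: Y=0.01515 on G[3,2]
I1: z[1]−=0.00324, z[3]+=0.00324
I2: z[1]−=0.0136, z[3]+=0.0136
solve → V1=0.000, V2=0.3992, V3=0.4122
aux → i_L1=0.01670

0.3992 V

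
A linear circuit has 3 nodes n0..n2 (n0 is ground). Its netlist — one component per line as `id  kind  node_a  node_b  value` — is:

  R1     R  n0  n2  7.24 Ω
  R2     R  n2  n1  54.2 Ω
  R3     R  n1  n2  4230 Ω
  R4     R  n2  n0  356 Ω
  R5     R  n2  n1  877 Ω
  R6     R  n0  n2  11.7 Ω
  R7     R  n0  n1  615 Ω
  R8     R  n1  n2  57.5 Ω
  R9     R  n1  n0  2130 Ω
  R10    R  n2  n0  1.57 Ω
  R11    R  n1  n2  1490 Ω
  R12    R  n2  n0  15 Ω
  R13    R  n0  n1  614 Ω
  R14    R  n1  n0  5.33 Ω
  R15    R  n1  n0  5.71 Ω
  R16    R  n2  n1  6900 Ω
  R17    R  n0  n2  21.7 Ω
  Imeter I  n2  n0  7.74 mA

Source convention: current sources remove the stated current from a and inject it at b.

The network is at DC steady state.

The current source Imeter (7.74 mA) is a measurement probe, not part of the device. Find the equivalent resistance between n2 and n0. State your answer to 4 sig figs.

Apply KCL at each of the 2 non-ground nodes and solve the resulting linear system.
Node n1: branches {R2, R3, R5, R7, R8, R9, R11, R13, R14, R15, R16} → V_1 = -0.0007202
Node n2: branches {R1, R2, R3, R4, R5, R6, R8, R10, R11, R12, R16, R17, Imeter} → V_2 = -0.007659

R_eq = 0.9896 Ω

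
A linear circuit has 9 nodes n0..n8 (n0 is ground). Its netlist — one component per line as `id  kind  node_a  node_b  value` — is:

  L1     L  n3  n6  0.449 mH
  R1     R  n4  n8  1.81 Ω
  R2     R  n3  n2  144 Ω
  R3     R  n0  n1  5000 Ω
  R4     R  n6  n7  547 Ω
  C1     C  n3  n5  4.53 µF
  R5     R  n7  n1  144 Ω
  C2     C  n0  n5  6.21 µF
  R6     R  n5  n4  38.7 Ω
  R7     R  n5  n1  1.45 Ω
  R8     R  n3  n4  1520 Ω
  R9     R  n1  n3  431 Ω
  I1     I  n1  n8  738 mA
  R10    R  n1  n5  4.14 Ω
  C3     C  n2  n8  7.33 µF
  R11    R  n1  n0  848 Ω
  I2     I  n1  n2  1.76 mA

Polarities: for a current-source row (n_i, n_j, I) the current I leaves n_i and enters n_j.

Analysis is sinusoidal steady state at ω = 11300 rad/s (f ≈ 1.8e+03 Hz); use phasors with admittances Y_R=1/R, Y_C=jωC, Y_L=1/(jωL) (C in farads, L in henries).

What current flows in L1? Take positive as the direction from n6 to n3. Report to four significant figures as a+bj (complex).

-0.002236+0.004569j A

Apply KCL at each of the 8 non-ground nodes and solve the resulting linear system.
Node n1: branches {R3, R5, R7, R9, I1, R10, R11, I2} → V_1 = -0.7864-0.02816j
Node n2: branches {R2, C3, I2} → V_2 = 22.88+0.6796j
Node n3: branches {L1, R2, C1, R8, R9} → V_3 = 0.7817-3.174j
Node n4: branches {R1, R6, R8} → V_4 = 22.15-1.104j
Node n5: branches {C1, C2, R6, R7, R10} → V_5 = 0.0005534-0.01546j
Node n6: branches {L1, R4} → V_6 = 0.7585-3.185j
Node n7: branches {R4, R5} → V_7 = -0.4644-0.6860j
Node n8: branches {R1, I1, C3} → V_8 = 23.21-1.152j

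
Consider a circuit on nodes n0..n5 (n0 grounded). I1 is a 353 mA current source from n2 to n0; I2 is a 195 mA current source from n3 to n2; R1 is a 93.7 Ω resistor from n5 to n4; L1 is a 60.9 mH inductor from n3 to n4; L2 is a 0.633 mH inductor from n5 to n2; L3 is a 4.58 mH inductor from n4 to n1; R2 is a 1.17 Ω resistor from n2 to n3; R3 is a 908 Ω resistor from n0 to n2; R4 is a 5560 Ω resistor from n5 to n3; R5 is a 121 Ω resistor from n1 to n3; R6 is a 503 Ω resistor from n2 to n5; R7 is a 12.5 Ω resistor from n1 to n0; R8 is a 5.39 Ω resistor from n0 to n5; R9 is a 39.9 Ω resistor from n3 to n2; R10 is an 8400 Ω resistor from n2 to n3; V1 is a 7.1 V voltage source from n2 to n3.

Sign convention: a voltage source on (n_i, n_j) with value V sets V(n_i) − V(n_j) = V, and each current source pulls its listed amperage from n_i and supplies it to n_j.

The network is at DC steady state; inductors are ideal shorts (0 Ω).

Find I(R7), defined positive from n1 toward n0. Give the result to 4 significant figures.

-0.5035 A

Apply KCL at each of the 5 non-ground nodes and solve the resulting linear system.
Node n1: branches {L3, R5, R7} → V_1 = -6.294
Node n2: branches {I1, I2, L2, R2, R3, R6, R9, R10, V1} → V_2 = 0.8064
Node n3: branches {I2, L1, R2, R4, R5, R9, R10, V1} → V_3 = -6.294
Node n4: branches {R1, L1, L3} → V_4 = -6.294
Node n5: branches {R1, L2, R4, R6, R8} → V_5 = 0.8064
Source currents: i(L1)=-0.5793, i(L2)=-0.2267, i(L3)=-0.5035, i(V1)=-6.633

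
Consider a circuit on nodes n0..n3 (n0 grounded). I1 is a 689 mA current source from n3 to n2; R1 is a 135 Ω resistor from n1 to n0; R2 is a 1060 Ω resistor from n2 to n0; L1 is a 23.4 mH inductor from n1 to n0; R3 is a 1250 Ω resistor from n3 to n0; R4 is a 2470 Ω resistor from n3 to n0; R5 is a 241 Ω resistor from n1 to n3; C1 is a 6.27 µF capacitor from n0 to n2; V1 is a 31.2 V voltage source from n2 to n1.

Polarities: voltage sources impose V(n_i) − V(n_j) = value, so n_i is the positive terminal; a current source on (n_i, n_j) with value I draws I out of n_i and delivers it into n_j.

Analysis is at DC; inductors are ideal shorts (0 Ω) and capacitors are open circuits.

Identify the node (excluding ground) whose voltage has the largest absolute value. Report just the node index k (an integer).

3

Element admittances at DC:
  I1: injects 0.689 A into n2 (from n3)
  Y(R1) = 0.007407 S between n1,n0
  Y(R2) = 0.0009434 S between n2,n0
  L1: short n1↔n0 (DC inductor)
  Y(R3) = 0.0008000 S between n3,n0
  Y(R4) = 0.0004049 S between n3,n0
  Y(R5) = 0.004149 S between n1,n3
  Y(C1) = 0.000 S between n0,n2
  V1: constraint V(n2)−V(n1) = 31.2
Assemble and solve the 5×5 MNA system:
  V(n1)=0.000  V(n2)=31.20  V(n3)=-128.7
  i(L1)=0.1256  i(V1)=0.6596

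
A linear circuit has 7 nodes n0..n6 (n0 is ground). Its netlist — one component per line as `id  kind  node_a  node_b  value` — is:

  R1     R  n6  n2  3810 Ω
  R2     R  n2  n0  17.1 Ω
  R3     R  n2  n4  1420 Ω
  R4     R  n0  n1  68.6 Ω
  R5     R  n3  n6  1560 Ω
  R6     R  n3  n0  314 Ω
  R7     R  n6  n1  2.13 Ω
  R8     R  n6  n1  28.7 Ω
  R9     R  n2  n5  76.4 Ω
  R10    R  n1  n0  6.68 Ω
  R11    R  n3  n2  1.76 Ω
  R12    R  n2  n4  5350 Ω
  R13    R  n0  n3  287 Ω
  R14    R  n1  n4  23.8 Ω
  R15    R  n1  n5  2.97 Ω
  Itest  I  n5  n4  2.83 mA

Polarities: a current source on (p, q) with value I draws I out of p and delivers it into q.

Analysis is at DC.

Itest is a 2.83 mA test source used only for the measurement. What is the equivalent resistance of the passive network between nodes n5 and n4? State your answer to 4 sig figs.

Apply KCL at each of the 6 non-ground nodes and solve the resulting linear system.
Node n1: branches {R4, R7, R8, R10, R14, R15} → V_1 = 0.0002193
Node n2: branches {R1, R2, R3, R9, R11, R12} → V_2 = -0.0005536
Node n3: branches {R5, R6, R11, R13} → V_3 = -0.0005463
Node n4: branches {R3, R12, R14, Itest} → V_4 = 0.06616
Node n5: branches {R9, R15, Itest} → V_5 = -0.007900
Node n6: branches {R1, R5, R7, R8} → V_6 = 0.0002179

R_eq = 26.17 Ω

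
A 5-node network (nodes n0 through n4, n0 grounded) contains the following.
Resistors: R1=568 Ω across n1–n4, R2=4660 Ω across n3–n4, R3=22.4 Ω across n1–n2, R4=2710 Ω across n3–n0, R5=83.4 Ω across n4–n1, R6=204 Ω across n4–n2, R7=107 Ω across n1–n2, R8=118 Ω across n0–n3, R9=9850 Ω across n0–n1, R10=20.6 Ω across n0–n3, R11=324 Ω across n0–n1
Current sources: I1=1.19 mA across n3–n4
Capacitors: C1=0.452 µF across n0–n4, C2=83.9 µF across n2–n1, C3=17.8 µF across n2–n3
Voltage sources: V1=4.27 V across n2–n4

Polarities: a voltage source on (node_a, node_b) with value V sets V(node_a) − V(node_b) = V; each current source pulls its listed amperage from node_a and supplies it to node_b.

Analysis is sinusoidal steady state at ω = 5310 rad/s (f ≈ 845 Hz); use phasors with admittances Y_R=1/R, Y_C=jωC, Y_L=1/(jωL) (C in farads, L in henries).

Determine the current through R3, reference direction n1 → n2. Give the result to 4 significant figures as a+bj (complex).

Element admittances at ω=5310 rad/s:
  Y(R1) = 0.001761+0.000j S between n1,n4
  Y(R2) = 0.0002146+0.000j S between n3,n4
  Y(R3) = 0.04464+0.000j S between n1,n2
  I1: injects 0.00119 A into n4 (from n3)
  Y(C1) = 0.000+0.002400j S between n0,n4
  Y(R4) = 0.0003690+0.000j S between n3,n0
  Y(R5) = 0.01199+0.000j S between n4,n1
  Y(R6) = 0.004902+0.000j S between n4,n2
  Y(R7) = 0.009346+0.000j S between n1,n2
  Y(R8) = 0.008475+0.000j S between n0,n3
  Y(R9) = 0.0001015+0.000j S between n0,n1
  Y(R10) = 0.04854+0.000j S between n0,n3
  Y(C2) = 0.000+0.4455j S between n2,n1
  Y(C3) = 0.000+0.09452j S between n2,n3
  Y(R11) = 0.003086+0.000j S between n0,n1
  V1: constraint V(n2)−V(n4) = 4.27
Assemble and solve the 5×5 MNA system:
  V(n1)=0.07693+0.2658j  V(n2)=0.09846+0.1368j  V(n3)=0.001446+0.1597j  V(n4)=-4.172+0.1368j
  i(V1)=-0.08177-0.01179j

-0.0009611+0.005762j A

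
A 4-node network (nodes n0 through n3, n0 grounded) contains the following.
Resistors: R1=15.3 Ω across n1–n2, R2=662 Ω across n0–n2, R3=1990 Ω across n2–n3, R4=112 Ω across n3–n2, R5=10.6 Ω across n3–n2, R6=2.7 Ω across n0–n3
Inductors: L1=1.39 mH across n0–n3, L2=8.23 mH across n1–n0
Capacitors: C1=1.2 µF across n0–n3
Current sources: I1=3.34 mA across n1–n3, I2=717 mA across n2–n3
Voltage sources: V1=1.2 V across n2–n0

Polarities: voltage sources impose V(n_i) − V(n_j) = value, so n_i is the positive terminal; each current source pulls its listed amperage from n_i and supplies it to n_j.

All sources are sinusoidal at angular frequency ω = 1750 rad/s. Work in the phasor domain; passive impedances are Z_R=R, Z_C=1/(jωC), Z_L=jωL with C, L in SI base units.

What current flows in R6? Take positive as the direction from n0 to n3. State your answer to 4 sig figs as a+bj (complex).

Element admittances at ω=1750 rad/s:
  Y(R1) = 0.06536+0.000j S between n1,n2
  Y(R2) = 0.001511+0.000j S between n0,n2
  Y(L1) = 0.000-0.4111j S between n0,n3
  Y(R3) = 0.0005025+0.000j S between n2,n3
  Y(L2) = 0.000-0.06943j S between n1,n0
  Y(R4) = 0.008929+0.000j S between n3,n2
  Y(C1) = 0.000+0.002100j S between n0,n3
  I1: injects 0.00334 A into n3 (from n1)
  Y(R5) = 0.09434+0.000j S between n3,n2
  Y(R6) = 0.3704+0.000j S between n0,n3
  I2: injects 0.717 A into n3 (from n2)
  V1: constraint V(n2)−V(n0) = 1.2
Assemble and solve the 4×4 MNA system:
  V(n1)=0.5398+0.5734j  V(n2)=1.200+0.000j  V(n3)=1.022+0.8813j
  i(V1)=-0.7805+0.1289j

-0.3784-0.3264j A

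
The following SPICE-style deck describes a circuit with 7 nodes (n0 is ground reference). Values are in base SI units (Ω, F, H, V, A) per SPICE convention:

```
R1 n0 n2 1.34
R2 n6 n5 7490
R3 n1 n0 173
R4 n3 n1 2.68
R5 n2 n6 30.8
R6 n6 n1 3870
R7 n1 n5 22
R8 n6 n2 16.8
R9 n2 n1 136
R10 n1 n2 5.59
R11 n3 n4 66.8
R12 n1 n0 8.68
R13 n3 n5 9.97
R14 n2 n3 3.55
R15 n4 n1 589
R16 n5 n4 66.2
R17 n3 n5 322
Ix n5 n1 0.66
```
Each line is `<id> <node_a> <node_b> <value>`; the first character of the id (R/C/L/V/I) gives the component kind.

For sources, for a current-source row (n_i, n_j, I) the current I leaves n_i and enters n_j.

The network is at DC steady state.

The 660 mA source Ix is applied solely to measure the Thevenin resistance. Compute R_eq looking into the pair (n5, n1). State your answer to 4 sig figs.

Element admittances at DC:
  Y(R1) = 0.7463 S between n0,n2
  Y(R2) = 0.0001335 S between n6,n5
  Y(R3) = 0.005780 S between n1,n0
  Y(R4) = 0.3731 S between n3,n1
  Y(R5) = 0.03247 S between n2,n6
  Y(R6) = 0.0002584 S between n6,n1
  Y(R7) = 0.04545 S between n1,n5
  Y(R8) = 0.05952 S between n6,n2
  Y(R9) = 0.007353 S between n2,n1
  Y(R10) = 0.1789 S between n1,n2
  Y(R11) = 0.01497 S between n3,n4
  Y(R12) = 0.1152 S between n1,n0
  Y(R13) = 0.1003 S between n3,n5
  Y(R14) = 0.2817 S between n2,n3
  Y(R15) = 0.001698 S between n4,n1
  Y(R16) = 0.01511 S between n5,n4
  Y(R17) = 0.003106 S between n3,n5
  Ix: injects 0.66 A into n1 (from n5)
Assemble and solve the 6×6 MNA system:
  V(n1)=0.3593  V(n2)=-0.05826  V(n3)=-0.4870  V(n4)=-2.323  V(n5)=-4.443  V(n6)=-0.06343

R_eq = 7.276 Ω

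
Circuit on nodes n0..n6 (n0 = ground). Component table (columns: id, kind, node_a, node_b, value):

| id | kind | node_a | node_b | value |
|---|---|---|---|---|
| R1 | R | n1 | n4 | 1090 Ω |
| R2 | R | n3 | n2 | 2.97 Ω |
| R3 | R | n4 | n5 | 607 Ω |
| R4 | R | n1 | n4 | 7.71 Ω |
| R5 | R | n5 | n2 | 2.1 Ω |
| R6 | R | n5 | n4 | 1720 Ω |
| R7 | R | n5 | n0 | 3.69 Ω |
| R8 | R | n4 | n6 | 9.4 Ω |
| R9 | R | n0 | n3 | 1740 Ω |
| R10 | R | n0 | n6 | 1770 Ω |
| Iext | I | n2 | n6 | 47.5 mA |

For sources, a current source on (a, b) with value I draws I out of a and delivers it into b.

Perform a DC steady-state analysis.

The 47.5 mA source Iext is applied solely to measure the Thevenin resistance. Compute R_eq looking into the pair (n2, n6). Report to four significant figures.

Element admittances at DC:
  Y(R1) = 0.0009174 S between n1,n4
  Y(R2) = 0.3367 S between n3,n2
  Y(R3) = 0.001647 S between n4,n5
  Y(R4) = 0.1297 S between n1,n4
  Y(R5) = 0.4762 S between n5,n2
  Y(R6) = 0.0005814 S between n5,n4
  Y(R7) = 0.2710 S between n5,n0
  Y(R8) = 0.1064 S between n4,n6
  Y(R9) = 0.0005747 S between n0,n3
  Y(R10) = 0.0005650 S between n0,n6
  Iext: injects 0.0475 A into n6 (from n2)
Assemble and solve the 6×6 MNA system:
  V(n1)=16.90  V(n2)=-0.1353  V(n3)=-0.1350  V(n4)=16.90  V(n5)=-0.03569  V(n6)=17.26

R_eq = 366.1 Ω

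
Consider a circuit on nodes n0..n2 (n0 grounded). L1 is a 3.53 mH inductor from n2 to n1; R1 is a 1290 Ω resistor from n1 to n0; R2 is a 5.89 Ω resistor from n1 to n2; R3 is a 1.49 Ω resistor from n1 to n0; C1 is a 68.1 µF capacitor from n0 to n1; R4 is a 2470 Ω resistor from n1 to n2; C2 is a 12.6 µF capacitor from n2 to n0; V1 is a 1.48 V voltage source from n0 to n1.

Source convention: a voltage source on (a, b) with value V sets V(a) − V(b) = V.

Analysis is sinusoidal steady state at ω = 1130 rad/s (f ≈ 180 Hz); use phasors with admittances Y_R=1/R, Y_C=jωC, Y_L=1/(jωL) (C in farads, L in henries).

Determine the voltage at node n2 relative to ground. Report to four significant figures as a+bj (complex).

-1.539+0.04225j V

Apply KCL at each of the 2 non-ground nodes and solve the resulting linear system.
Node n1: branches {L1, R1, R2, R3, C1, R4, V1} → V_1 = -1.480+0.000j
Node n2: branches {L1, R2, R4, C2} → V_2 = -1.539+0.04225j
Source currents: i(V1)=-0.9950-0.1358j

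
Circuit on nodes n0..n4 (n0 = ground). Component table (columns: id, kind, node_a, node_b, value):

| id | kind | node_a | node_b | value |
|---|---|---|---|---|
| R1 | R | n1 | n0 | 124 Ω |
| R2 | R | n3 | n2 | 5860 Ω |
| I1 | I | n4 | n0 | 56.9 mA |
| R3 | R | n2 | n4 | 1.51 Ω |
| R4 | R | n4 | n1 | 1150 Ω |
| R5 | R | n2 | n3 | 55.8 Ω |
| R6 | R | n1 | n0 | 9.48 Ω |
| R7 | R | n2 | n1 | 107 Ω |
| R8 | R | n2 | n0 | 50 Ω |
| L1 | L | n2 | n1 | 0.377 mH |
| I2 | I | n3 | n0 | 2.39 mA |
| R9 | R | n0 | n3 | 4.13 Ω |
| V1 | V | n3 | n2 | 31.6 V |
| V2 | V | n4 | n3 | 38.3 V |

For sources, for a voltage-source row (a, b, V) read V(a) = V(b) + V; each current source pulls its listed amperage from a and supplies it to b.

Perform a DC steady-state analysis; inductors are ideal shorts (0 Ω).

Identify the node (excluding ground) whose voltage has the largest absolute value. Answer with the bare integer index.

4

Apply KCL at each of the 4 non-ground nodes and solve the resulting linear system.
Node n1: branches {R1, R4, R6, R7, L1} → V_1 = -20.52
Node n2: branches {R2, R3, R5, R7, R8, L1, V1} → V_2 = -20.52
Node n3: branches {R2, R5, I2, R9, V1, V2} → V_3 = 11.08
Node n4: branches {I1, R3, R4, V2} → V_4 = 49.38
Source currents: i(L1)=-2.391, i(V1)=-49.66, i(V2)=-46.41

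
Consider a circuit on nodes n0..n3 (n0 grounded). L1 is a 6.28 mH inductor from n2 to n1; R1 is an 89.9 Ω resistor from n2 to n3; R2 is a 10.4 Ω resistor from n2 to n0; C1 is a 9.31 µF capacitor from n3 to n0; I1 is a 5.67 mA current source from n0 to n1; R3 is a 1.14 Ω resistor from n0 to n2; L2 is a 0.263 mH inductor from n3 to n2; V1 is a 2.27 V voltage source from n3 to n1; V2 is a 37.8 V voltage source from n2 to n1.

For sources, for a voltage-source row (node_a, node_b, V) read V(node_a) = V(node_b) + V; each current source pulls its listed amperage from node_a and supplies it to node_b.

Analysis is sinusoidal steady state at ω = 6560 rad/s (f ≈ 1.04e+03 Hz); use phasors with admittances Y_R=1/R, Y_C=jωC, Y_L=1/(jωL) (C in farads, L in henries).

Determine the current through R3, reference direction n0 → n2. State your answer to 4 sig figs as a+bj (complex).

MNA unknowns: 3 node voltages V₁..V_3 plus 2 source currents (V1, V2)
L1: Y=0.000-0.02427j on G[2,1]
R1: Y=0.01112+0.000j on G[2,3]
R2: Y=0.09615+0.000j on G[2,0]
C1: Y=0.000+0.06107j on G[3,0]
I1: z[0]−=0.00567, z[1]+=0.00567
R3: Y=0.8772+0.000j on G[0,2]
L2: Y=0.000-0.5796j on G[3,2]
V1: row V3−V1=2.27, i_V1 at 3,1
V2: row V2−V1=37.8, i_V2 at 2,1
solve → V1=-37.65+2.220j, V2=0.1451+2.220j, V3=-35.38+2.220j
aux → i_V1=0.5308-18.43j, i_V2=-0.5365+19.35j

-0.1273-1.948j A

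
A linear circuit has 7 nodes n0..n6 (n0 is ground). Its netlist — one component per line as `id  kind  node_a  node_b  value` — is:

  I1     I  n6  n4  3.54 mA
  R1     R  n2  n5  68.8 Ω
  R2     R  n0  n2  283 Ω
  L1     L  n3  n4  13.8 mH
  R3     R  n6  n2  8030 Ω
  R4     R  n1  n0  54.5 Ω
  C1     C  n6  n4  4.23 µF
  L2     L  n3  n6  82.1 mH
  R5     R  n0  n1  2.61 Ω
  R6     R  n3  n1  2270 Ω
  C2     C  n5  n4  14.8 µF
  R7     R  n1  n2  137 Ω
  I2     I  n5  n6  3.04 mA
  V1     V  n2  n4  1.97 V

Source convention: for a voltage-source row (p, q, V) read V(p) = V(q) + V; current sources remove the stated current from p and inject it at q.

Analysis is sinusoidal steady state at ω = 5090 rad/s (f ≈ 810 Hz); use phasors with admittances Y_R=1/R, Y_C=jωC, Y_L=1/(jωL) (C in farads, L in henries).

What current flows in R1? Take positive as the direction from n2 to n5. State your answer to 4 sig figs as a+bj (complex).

Apply KCL at each of the 6 non-ground nodes and solve the resulting linear system.
Node n1: branches {R4, R5, R6, R7} → V_1 = -0.0006730+1.747e-05j
Node n2: branches {R1, R2, R3, R7, V1} → V_2 = 0.07647-0.001985j
Node n3: branches {L1, L2, R6} → V_3 = -1.892+0.04912j
Node n4: branches {I1, L1, C1, C2, V1} → V_4 = -1.894-0.001985j
Node n5: branches {R1, C2, I2} → V_5 = -1.830-0.3295j
Node n6: branches {I1, R3, C1, L2, I2} → V_6 = -1.894+0.004931j
Source currents: i(V1)=-0.02879-0.004738j

0.02772+0.004761j A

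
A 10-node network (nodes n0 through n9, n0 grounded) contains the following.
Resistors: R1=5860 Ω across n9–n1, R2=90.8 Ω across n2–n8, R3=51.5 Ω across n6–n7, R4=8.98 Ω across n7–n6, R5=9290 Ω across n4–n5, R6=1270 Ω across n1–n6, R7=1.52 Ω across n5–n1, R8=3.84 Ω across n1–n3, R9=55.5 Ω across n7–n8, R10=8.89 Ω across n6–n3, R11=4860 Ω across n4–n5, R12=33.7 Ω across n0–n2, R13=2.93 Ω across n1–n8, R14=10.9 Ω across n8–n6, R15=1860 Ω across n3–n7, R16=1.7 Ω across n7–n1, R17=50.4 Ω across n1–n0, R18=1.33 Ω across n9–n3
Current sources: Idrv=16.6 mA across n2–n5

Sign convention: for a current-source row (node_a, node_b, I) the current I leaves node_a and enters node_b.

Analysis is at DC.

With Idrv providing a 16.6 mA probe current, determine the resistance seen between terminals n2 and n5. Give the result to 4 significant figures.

R_eq = 45.73 Ω

Apply KCL at each of the 9 non-ground nodes and solve the resulting linear system.
Node n1: branches {R1, R6, R7, R8, R13, R16, R17} → V_1 = 0.4398
Node n2: branches {R2, R12, Idrv} → V_2 = -0.2941
Node n3: branches {R8, R10, R15, R18} → V_3 = 0.4378
Node n4: branches {R5, R11} → V_4 = 0.4650
Node n5: branches {R5, R7, R11, Idrv} → V_5 = 0.4650
Node n6: branches {R3, R4, R6, R10, R14} → V_6 = 0.4334
Node n7: branches {R3, R4, R9, R15, R16} → V_7 = 0.4382
Node n8: branches {R2, R9, R13, R14} → V_8 = 0.4209
Node n9: branches {R1, R18} → V_9 = 0.4378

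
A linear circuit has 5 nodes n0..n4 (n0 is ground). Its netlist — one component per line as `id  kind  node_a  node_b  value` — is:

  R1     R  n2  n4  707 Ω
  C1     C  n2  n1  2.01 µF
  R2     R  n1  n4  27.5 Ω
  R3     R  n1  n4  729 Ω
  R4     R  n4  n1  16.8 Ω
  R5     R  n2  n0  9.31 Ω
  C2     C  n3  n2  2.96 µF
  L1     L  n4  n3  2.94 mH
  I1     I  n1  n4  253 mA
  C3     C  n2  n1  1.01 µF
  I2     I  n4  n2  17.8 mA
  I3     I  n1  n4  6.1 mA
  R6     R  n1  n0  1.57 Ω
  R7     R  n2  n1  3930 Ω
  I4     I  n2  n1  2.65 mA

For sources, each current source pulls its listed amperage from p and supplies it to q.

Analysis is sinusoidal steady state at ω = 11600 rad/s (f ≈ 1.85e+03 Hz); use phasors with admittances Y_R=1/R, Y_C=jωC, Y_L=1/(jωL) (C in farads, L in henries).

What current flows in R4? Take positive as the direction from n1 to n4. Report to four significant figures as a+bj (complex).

-0.07565-0.003320j A

Apply KCL at each of the 4 non-ground nodes and solve the resulting linear system.
Node n1: branches {C1, R2, R3, R4, I1, C3, I3, R6, R7, I4} → V_1 = -0.1789+0.07649j
Node n2: branches {R1, C1, R5, C2, C3, I2, R7, I4} → V_2 = 1.061-0.4536j
Node n3: branches {C2, L1} → V_3 = 0.8788-3.880j
Node n4: branches {R1, R2, R3, R4, L1, I1, I2, I3} → V_4 = 1.092+0.1323j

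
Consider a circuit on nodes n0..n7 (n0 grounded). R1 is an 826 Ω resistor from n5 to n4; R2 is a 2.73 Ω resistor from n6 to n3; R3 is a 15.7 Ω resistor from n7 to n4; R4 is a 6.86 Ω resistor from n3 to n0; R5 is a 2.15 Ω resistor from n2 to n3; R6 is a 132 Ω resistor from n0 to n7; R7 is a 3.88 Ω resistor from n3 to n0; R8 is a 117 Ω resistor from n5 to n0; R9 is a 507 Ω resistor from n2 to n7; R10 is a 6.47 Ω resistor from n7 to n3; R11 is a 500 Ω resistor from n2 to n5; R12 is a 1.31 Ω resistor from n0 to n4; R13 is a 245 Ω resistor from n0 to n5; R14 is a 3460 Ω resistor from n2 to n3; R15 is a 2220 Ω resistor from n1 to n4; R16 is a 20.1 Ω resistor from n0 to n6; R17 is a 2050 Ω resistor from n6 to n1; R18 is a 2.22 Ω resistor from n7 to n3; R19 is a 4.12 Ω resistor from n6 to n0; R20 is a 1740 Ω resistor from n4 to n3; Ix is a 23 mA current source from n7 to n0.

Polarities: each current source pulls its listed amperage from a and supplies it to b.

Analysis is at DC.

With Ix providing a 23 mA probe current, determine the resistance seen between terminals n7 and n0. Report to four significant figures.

R_eq = 2.779 Ω

Element admittances at DC:
  Y(R1) = 0.001211 S between n5,n4
  Y(R2) = 0.3663 S between n6,n3
  Y(R3) = 0.06369 S between n7,n4
  Y(R4) = 0.1458 S between n3,n0
  Y(R5) = 0.4651 S between n2,n3
  Y(R6) = 0.007576 S between n0,n7
  Y(R7) = 0.2577 S between n3,n0
  Y(R8) = 0.008547 S between n5,n0
  Y(R9) = 0.001972 S between n2,n7
  Y(R10) = 0.1546 S between n7,n3
  Y(R11) = 0.002000 S between n2,n5
  Y(R12) = 0.7634 S between n0,n4
  Y(R13) = 0.004082 S between n0,n5
  Y(R14) = 0.0002890 S between n2,n3
  Y(R15) = 0.0004505 S between n1,n4
  Y(R16) = 0.04975 S between n0,n6
  Y(R17) = 0.0004878 S between n6,n1
  Y(R18) = 0.4505 S between n7,n3
  Y(R19) = 0.2427 S between n6,n0
  Y(R20) = 0.0005747 S between n4,n3
  Ix: injects 0.023 A into n0 (from n7)
Assemble and solve the 7×7 MNA system:
  V(n1)=-0.01191  V(n2)=-0.03301  V(n3)=-0.03301  V(n4)=-0.004945  V(n5)=-0.004547  V(n6)=-0.01835  V(n7)=-0.06391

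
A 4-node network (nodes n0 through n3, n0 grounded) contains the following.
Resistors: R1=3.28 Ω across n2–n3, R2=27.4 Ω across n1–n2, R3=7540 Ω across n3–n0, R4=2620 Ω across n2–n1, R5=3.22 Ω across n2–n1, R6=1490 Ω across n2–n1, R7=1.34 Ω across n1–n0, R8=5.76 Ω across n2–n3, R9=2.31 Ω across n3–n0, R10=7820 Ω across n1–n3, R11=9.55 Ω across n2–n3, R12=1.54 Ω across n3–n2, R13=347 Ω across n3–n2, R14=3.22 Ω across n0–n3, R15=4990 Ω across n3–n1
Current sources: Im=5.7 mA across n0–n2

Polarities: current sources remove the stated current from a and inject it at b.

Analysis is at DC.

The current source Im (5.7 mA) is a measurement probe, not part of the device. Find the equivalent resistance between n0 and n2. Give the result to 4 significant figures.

Element admittances at DC:
  Y(R1) = 0.3049 S between n2,n3
  Y(R2) = 0.03650 S between n1,n2
  Y(R3) = 0.0001326 S between n3,n0
  Y(R4) = 0.0003817 S between n2,n1
  Y(R5) = 0.3106 S between n2,n1
  Y(R6) = 0.0006711 S between n2,n1
  Y(R7) = 0.7463 S between n1,n0
  Y(R8) = 0.1736 S between n2,n3
  Y(R9) = 0.4329 S between n3,n0
  Y(R10) = 0.0001279 S between n1,n3
  Y(R11) = 0.1047 S between n2,n3
  Y(R12) = 0.6494 S between n3,n2
  Y(R13) = 0.002882 S between n3,n2
  Y(R14) = 0.3106 S between n0,n3
  Y(R15) = 0.0002004 S between n3,n1
  Im: injects 0.0057 A into n2 (from n0)
Assemble and solve the 3×3 MNA system:
  V(n1)=0.002585  V(n2)=0.008124  V(n3)=0.005071

R_eq = 1.425 Ω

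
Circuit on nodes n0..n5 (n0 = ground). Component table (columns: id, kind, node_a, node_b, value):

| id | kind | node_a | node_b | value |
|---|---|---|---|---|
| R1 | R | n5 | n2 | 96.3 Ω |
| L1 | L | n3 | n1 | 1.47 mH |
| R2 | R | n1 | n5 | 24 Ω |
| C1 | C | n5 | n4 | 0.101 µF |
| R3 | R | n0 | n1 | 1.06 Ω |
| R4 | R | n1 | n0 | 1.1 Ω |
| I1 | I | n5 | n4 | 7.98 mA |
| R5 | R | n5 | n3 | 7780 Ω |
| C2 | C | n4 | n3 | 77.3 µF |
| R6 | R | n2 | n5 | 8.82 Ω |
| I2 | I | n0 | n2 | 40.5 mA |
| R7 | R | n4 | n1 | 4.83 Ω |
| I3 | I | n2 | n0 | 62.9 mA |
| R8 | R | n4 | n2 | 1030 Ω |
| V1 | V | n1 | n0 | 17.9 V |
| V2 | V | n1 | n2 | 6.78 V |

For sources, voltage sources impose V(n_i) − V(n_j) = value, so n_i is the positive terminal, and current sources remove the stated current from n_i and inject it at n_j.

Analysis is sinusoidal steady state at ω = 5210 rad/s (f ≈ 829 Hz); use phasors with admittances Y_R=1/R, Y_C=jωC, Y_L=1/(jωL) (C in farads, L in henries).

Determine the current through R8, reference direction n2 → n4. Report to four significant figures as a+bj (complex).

Element admittances at ω=5210 rad/s:
  Y(R1) = 0.01038+0.000j S between n5,n2
  Y(L1) = 0.000-0.1306j S between n3,n1
  Y(R2) = 0.04167+0.000j S between n1,n5
  Y(C1) = 0.000+0.0005262j S between n5,n4
  Y(R3) = 0.9434+0.000j S between n0,n1
  Y(R4) = 0.9091+0.000j S between n1,n0
  I1: injects 0.00798 A into n4 (from n5)
  Y(R5) = 0.0001285+0.000j S between n5,n3
  Y(C2) = 0.000+0.4027j S between n4,n3
  Y(R6) = 0.1134+0.000j S between n2,n5
  I2: injects 0.0405 A into n2 (from n0)
  Y(R7) = 0.2070+0.000j S between n4,n1
  I3: injects 0.0629 A into n0 (from n2)
  Y(R8) = 0.0009709+0.000j S between n4,n2
  V1: constraint V(n1)−V(n0) = 17.9
  V2: constraint V(n1)−V(n2) = 6.78
Assemble and solve the 7×7 MNA system:
  V(n1)=17.90+0.000j  V(n2)=11.12+0.000j  V(n3)=17.91-0.006403j  V(n4)=17.91-0.005963j  V(n5)=12.78+0.01628j
  i(V1)=-33.18+0.000j  i(V2)=-0.1901-0.002009j

-0.006590+5.790e-06j A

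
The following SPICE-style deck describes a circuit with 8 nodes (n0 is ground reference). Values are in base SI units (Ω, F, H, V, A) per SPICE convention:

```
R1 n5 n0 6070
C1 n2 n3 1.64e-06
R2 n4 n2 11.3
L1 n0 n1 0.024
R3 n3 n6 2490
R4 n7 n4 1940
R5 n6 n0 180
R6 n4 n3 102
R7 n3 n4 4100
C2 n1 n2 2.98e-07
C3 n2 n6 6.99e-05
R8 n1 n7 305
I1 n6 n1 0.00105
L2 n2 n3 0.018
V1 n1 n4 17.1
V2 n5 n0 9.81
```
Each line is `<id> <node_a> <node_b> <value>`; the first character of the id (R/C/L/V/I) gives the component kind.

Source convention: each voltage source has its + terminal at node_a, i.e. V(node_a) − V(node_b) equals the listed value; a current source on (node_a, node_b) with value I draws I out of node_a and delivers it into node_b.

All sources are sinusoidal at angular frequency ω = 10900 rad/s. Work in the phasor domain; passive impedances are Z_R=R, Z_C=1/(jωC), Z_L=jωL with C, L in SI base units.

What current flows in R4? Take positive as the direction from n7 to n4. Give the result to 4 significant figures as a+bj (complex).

Element admittances at ω=10900 rad/s:
  Y(R1) = 0.0001647+0.000j S between n5,n0
  Y(C1) = 0.000+0.01788j S between n2,n3
  Y(R2) = 0.08850+0.000j S between n4,n2
  Y(L1) = 0.000-0.003823j S between n0,n1
  Y(R3) = 0.0004016+0.000j S between n3,n6
  Y(R4) = 0.0005155+0.000j S between n7,n4
  Y(R5) = 0.005556+0.000j S between n6,n0
  Y(R6) = 0.009804+0.000j S between n4,n3
  Y(R7) = 0.0002439+0.000j S between n3,n4
  Y(C2) = 0.000+0.003248j S between n1,n2
  Y(C3) = 0.000+0.7619j S between n2,n6
  Y(R8) = 0.003279+0.000j S between n1,n7
  I1: injects 0.00105 A into n1 (from n6)
  Y(L2) = 0.000-0.005097j S between n2,n3
  V1: constraint V(n1)−V(n4) = 17.1
  V2: constraint V(n5)−V(n0) = 9.81
Assemble and solve the 9×9 MNA system:
  V(n1)=11.46+7.825j  V(n2)=-5.327+7.923j  V(n3)=-5.495+8.033j  V(n4)=-5.640+7.825j  V(n5)=9.810+0.000j  V(n6)=-5.384+7.885j  V(n7)=9.137+7.825j
  i(V1)=-0.03680-0.01072j  i(V2)=-0.001616+0.000j

0.007617+0.000j A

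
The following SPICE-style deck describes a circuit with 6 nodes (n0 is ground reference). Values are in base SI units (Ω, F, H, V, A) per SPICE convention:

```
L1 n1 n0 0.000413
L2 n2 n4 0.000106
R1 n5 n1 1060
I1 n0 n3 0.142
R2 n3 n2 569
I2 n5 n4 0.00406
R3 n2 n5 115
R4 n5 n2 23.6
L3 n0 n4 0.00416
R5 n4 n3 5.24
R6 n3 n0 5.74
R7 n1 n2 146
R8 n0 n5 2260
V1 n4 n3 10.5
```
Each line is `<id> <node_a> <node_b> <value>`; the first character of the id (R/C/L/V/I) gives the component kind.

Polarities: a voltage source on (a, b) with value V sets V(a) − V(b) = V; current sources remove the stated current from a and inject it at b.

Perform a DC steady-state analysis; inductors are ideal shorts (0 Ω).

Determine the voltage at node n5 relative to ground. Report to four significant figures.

Apply KCL at each of the 5 non-ground nodes and solve the resulting linear system.
Node n1: branches {L1, R1, R7} → V_1 = 0.000
Node n2: branches {L2, R2, R3, R4, R7} → V_2 = 0.000
Node n3: branches {I1, R2, R5, R6, V1} → V_3 = -10.50
Node n4: branches {L2, I2, L3, R5, V1} → V_4 = 0.000
Node n5: branches {R1, I2, R3, R4, R8} → V_5 = -0.07740
Source currents: i(L1)=-7.302e-05, i(L2)=-0.02241, i(L3)=-1.971, i(V1)=-3.994

-0.07740 V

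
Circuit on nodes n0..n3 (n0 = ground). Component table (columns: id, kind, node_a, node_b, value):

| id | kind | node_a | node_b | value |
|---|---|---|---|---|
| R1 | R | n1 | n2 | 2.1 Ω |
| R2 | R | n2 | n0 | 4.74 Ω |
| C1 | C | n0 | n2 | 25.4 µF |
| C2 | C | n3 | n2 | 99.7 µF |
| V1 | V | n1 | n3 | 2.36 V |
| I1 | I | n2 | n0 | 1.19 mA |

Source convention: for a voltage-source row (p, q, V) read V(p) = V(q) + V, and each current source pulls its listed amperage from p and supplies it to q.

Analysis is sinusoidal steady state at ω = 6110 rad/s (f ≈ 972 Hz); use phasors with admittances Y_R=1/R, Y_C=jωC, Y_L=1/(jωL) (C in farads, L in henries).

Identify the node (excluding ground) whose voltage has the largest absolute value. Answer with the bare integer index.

MNA unknowns: 3 node voltages V₁..V_3 plus 1 source current (V1)
R1: Y=0.4762+0.000j on G[1,2]
R2: Y=0.2110+0.000j on G[2,0]
C1: Y=0.000+0.1552j on G[0,2]
C2: Y=0.000+0.6092j on G[3,2]
V1: row V1−V3=2.36, i_V1 at 1,3
I1: z[2]−=0.00119, z[0]+=0.00119
solve → V1=1.461+1.148j, V2=-0.003660+0.002692j, V3=-0.8988+1.148j
aux → i_V1=-0.6976-0.5453j

1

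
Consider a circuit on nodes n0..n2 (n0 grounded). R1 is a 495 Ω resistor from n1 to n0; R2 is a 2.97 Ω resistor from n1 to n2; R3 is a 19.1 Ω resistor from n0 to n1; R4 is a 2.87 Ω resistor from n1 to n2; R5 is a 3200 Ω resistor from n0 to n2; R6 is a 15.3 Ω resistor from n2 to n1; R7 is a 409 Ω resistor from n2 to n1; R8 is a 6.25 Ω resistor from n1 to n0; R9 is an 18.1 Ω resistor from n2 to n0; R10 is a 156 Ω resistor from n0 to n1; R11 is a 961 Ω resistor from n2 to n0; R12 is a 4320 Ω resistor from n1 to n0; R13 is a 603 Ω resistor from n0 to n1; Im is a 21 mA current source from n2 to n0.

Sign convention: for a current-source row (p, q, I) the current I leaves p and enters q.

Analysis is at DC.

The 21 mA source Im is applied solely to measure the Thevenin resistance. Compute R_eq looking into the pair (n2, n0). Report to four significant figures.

R_eq = 4.377 Ω

MNA unknowns: 2 node voltages V₁..V_2
R1: Y=0.002020 on G[1,0]
R2: Y=0.3367 on G[1,2]
R3: Y=0.05236 on G[0,1]
R4: Y=0.3484 on G[1,2]
R5: Y=0.0003125 on G[0,2]
R6: Y=0.06536 on G[2,1]
R7: Y=0.002445 on G[2,1]
R8: Y=0.1600 on G[1,0]
R9: Y=0.05525 on G[2,0]
R10: Y=0.006410 on G[0,1]
R11: Y=0.001041 on G[2,0]
R12: Y=0.0002315 on G[1,0]
R13: Y=0.001658 on G[0,1]
Im: z[2]−=0.021, z[0]+=0.021
solve → V1=-0.07094, V2=-0.09192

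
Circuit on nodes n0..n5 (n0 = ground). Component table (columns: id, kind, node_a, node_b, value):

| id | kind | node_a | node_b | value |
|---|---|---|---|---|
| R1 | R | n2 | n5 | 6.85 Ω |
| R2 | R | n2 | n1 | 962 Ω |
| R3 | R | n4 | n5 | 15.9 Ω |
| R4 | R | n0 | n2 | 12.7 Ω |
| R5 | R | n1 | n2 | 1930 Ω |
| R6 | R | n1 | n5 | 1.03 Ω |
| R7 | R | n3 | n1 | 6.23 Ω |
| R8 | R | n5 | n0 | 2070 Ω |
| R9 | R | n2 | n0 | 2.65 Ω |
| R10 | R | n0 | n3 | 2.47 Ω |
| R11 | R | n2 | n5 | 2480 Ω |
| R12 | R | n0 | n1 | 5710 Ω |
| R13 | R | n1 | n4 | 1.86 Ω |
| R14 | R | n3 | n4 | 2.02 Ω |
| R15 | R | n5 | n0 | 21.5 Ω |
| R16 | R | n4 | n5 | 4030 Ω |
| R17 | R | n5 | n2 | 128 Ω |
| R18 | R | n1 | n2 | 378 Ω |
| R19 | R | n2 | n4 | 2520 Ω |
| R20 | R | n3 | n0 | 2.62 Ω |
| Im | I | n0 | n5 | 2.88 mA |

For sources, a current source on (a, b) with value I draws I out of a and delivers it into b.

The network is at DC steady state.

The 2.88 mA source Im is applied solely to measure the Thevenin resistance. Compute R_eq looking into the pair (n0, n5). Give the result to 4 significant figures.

MNA unknowns: 5 node voltages V₁..V_5
R1: Y=0.1460 on G[2,5]
R2: Y=0.001040 on G[2,1]
R3: Y=0.06289 on G[4,5]
R4: Y=0.07874 on G[0,2]
R5: Y=0.0005181 on G[1,2]
R6: Y=0.9709 on G[1,5]
R7: Y=0.1605 on G[3,1]
R8: Y=0.0004831 on G[5,0]
R9: Y=0.3774 on G[2,0]
R10: Y=0.4049 on G[0,3]
R11: Y=0.0004032 on G[2,5]
R12: Y=0.0001751 on G[0,1]
R13: Y=0.5376 on G[1,4]
R14: Y=0.4950 on G[3,4]
R15: Y=0.04651 on G[5,0]
R16: Y=0.0002481 on G[4,5]
R17: Y=0.007812 on G[5,2]
R18: Y=0.002646 on G[1,2]
R19: Y=0.0003968 on G[2,4]
R20: Y=0.3817 on G[3,0]
Im: z[0]−=0.00288, z[5]+=0.00288
solve → V1=0.005872, V2=0.001899, V3=0.002117, V4=0.004263, V5=0.007402

R_eq = 2.570 Ω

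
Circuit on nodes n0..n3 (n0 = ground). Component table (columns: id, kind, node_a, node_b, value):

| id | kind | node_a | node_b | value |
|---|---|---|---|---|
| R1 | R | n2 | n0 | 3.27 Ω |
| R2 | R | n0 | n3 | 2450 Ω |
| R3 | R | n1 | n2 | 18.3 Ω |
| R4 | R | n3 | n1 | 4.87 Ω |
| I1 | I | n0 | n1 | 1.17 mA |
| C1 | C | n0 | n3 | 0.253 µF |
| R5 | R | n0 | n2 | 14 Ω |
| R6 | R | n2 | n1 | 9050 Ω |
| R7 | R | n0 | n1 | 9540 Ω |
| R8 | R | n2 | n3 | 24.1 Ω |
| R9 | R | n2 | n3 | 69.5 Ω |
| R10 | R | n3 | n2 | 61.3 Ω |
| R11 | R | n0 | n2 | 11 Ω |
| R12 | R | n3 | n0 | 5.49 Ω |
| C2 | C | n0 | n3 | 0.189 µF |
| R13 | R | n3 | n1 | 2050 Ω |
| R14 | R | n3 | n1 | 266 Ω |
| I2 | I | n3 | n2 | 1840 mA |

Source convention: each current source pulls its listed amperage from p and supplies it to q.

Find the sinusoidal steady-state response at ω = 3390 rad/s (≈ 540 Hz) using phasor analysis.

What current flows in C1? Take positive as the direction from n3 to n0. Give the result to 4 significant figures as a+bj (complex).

MNA unknowns: 3 node voltages V₁..V_3
R1: Y=0.3058+0.000j on G[2,0]
R2: Y=0.0004082+0.000j on G[0,3]
R3: Y=0.05464+0.000j on G[1,2]
R4: Y=0.2053+0.000j on G[3,1]
I1: z[0]−=0.00117, z[1]+=0.00117
C1: Y=0.000+0.0008577j on G[0,3]
R5: Y=0.07143+0.000j on G[0,2]
R6: Y=0.0001105+0.000j on G[2,1]
R7: Y=0.0001048+0.000j on G[0,1]
R8: Y=0.04149+0.000j on G[2,3]
R9: Y=0.01439+0.000j on G[2,3]
R10: Y=0.01631+0.000j on G[3,2]
R11: Y=0.09091+0.000j on G[0,2]
R12: Y=0.1821+0.000j on G[3,0]
C2: Y=0.000+0.0006407j on G[0,3]
R13: Y=0.0004878+0.000j on G[3,1]
R14: Y=0.003759+0.000j on G[3,1]
I2: z[3]−=1.84, z[2]+=1.84
solve → V1=-3.807+0.02429j, V2=2.092+0.005771j, V3=-5.356+0.02914j

-2.500e-05-0.004593j A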